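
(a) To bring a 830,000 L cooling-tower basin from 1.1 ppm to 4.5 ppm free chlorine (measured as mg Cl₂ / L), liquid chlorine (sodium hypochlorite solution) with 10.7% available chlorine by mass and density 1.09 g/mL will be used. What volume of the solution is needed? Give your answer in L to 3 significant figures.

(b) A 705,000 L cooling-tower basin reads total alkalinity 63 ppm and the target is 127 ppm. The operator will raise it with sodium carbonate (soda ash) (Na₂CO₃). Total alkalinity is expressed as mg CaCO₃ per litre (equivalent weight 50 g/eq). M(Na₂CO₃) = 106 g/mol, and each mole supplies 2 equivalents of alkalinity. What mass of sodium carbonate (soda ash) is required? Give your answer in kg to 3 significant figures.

(a) 24.2 L; (b) 47.8 kg

(a) Chlorine deficit: 4.5 − 1.1 = 3.4 ppm = 3.4 mg/L as Cl₂.
(a) Cl₂ equivalent needed: 3.4 mg/L × 830,000 L = 2,822,000 mg = 2822 g.
(a) Product at 10.7% available chlorine: 2822 / 0.107 = 26,370 g.
(a) Volume at density 1.09 g/mL: 26,370 g ÷ 1.09 g/mL = 24,200 mL.

(b) Alkalinity to add: (127 − 63) = 64 mg/L as CaCO₃ × 705,000 L = 45,120 g as CaCO₃.
(b) Equivalents: 45,120 g ÷ 50 g/eq = 902.4 eq.
(b) Each mole of Na₂CO₃ supplies 2 eq, so 902.4 / 2 = 451.2 mol.
(b) Mass: 451.2 mol × 106 g/mol = 47,830 g.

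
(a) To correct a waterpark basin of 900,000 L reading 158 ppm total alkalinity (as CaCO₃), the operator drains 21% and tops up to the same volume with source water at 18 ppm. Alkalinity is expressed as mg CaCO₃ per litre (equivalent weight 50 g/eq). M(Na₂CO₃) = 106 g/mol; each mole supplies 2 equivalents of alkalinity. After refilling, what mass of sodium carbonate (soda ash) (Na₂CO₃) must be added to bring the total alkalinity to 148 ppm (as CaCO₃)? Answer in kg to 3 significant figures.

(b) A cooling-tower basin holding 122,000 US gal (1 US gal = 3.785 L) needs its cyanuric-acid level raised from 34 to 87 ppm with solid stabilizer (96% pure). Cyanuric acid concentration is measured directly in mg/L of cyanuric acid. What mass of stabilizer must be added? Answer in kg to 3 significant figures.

(a) 18.5 kg; (b) 25.5 kg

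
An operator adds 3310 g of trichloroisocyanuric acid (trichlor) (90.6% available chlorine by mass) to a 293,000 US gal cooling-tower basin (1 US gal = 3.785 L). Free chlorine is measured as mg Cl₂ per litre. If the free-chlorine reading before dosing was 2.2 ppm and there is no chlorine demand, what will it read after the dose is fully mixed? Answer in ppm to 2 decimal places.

4.90 ppm

Volume: 293,000 US gal × 3.785 L/gal = 1,109,005 L.
Available chlorine delivered: 3310 g × 0.906 = 2999 g as Cl₂.
Concentration rise: 2999 g / 1,109,005 L = 2.704 mg/L = 2.70 ppm.
Final FC: 2.2 + 2.70 = 4.90 ppm.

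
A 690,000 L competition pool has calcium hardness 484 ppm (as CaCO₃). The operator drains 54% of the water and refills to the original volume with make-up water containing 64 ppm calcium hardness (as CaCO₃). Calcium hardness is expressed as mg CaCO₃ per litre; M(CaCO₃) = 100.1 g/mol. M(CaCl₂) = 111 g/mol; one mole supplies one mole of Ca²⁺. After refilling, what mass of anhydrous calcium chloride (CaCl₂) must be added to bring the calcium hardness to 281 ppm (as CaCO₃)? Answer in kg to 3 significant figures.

18.2 kg

After draining 54% and refilling: 484 × 0.46 + 64 × 0.54 = 257.2 ppm.
Deficit to target: 281 − 257.2 = 23.8 mg/L.
As CaCO₃: 23.8 mg/L × 690,000 L = 16,420 g; ÷ 100.1 = 164.1 mol Ca²⁺.
Mass: 164.1 × 111 = 18,210 g.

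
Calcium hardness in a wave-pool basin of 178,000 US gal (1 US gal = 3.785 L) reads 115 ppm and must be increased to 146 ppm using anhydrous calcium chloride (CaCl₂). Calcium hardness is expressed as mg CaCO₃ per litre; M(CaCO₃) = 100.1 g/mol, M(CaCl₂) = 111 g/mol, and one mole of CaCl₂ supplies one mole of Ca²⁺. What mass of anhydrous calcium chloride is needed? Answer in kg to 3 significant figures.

Volume: 178,000 US gal × 3.785 L/gal = 673,730 L.
Hardness to add: (146 − 115) = 31 mg/L as CaCO₃ × 673,730 L = 20,890 g as CaCO₃.
Moles of Ca²⁺ (1 mol Ca²⁺ ≡ 1 mol CaCO₃): 20,890 / 100.1 g/mol = 208.6 mol.
Mass of CaCl₂: 208.6 × 111 = 23,160 g.

23.2 kg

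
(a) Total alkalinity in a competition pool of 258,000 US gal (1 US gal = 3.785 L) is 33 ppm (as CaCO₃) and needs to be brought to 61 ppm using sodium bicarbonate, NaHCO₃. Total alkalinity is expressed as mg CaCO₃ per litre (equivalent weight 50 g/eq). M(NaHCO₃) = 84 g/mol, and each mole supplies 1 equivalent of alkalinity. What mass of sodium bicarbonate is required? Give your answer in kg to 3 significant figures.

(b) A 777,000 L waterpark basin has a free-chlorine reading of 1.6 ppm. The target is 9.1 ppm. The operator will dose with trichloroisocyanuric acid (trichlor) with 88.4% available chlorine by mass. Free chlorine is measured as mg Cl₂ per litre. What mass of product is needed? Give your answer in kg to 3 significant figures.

(a) Volume: 258,000 US gal × 3.785 L/gal = 976,530 L.
(a) Alkalinity to add: (61 − 33) = 28 mg/L as CaCO₃ × 976,530 L = 27,340 g as CaCO₃.
(a) Equivalents: 27,340 g ÷ 50 g/eq = 546.9 eq.
(a) NaHCO₃ supplies 1 eq per mole → 546.9 mol.
(a) Mass: 546.9 mol × 84 g/mol = 45,940 g.

(b) Chlorine deficit: 9.1 − 1.6 = 7.5 ppm = 7.5 mg/L as Cl₂.
(b) Cl₂ equivalent needed: 7.5 mg/L × 777,000 L = 5,828,000 mg = 5828 g.
(b) Product at 88.4% available chlorine: 5828 / 0.884 = 6592 g.

(a) 45.9 kg; (b) 6.59 kg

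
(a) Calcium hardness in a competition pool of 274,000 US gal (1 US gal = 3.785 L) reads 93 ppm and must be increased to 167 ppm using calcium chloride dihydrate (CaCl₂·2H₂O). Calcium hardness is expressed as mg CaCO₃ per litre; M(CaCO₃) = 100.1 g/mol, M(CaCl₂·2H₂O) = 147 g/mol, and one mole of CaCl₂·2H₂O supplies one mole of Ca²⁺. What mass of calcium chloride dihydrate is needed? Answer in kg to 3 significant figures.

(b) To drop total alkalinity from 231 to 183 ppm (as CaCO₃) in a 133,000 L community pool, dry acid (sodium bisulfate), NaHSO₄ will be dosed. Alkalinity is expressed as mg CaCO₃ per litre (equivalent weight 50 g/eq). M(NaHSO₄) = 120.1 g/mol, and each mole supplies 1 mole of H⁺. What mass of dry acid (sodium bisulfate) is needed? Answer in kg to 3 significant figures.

(a) 113 kg; (b) 15.3 kg

(a) Volume: 274,000 US gal × 3.785 L/gal = 1,037,090 L.
(a) Hardness to add: (167 − 93) = 74 mg/L as CaCO₃ × 1,037,090 L = 76,740 g as CaCO₃.
(a) Moles of Ca²⁺ (1 mol Ca²⁺ ≡ 1 mol CaCO₃): 76,740 / 100.1 g/mol = 766.7 mol.
(a) Mass of CaCl₂·2H₂O: 766.7 × 147 = 112,700 g.

(b) Alkalinity to neutralize: (231 − 183) = 48 mg/L as CaCO₃ × 133,000 L = 6384 g as CaCO₃.
(b) Equivalents of H⁺ required: 6384 ÷ 50 g/eq = 127.7 eq = 127.7 mol NaHSO₄.
(b) Mass of NaHSO₄: 127.7 × 120.1 = 15,330 g.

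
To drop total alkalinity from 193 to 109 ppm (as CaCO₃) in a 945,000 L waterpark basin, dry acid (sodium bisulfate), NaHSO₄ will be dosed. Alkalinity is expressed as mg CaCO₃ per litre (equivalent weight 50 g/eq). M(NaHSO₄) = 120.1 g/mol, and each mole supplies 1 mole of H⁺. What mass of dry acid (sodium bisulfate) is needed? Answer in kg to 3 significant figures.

191 kg

Alkalinity to neutralize: (193 − 109) = 84 mg/L as CaCO₃ × 945,000 L = 79,380 g as CaCO₃.
Equivalents of H⁺ required: 79,380 ÷ 50 g/eq = 1588 eq = 1588 mol NaHSO₄.
Mass of NaHSO₄: 1588 × 120.1 = 190,700 g.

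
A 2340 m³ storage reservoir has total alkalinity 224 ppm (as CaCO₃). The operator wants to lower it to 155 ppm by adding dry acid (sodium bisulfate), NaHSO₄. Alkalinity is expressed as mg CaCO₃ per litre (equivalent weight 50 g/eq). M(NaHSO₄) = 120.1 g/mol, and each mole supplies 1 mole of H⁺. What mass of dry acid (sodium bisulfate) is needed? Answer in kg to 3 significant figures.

388 kg

Volume: 2340 m³ = 2,340,000 L.
Alkalinity to neutralize: (224 − 155) = 69 mg/L as CaCO₃ × 2,340,000 L = 161,500 g as CaCO₃.
Equivalents of H⁺ required: 161,500 ÷ 50 g/eq = 3229 eq = 3229 mol NaHSO₄.
Mass of NaHSO₄: 3229 × 120.1 = 387,800 g.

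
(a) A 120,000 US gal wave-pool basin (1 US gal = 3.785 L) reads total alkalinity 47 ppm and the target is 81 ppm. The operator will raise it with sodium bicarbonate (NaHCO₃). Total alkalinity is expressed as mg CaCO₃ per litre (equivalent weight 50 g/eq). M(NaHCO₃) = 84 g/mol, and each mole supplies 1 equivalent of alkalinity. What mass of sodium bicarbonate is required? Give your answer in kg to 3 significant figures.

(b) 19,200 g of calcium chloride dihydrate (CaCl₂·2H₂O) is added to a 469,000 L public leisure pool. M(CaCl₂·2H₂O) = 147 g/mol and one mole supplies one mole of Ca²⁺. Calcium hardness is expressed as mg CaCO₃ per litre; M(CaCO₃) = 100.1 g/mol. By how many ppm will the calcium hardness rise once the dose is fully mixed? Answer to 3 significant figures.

(a) Volume: 120,000 US gal × 3.785 L/gal = 454,200 L.
(a) Alkalinity to add: (81 − 47) = 34 mg/L as CaCO₃ × 454,200 L = 15,440 g as CaCO₃.
(a) Equivalents: 15,440 g ÷ 50 g/eq = 308.9 eq.
(a) NaHCO₃ supplies 1 eq per mole → 308.9 mol.
(a) Mass: 308.9 mol × 84 g/mol = 25,940 g.

(b) Moles of Ca²⁺: 19,200 g ÷ 147 g/mol = 130.6 mol.
(b) As CaCO₃: 130.6 mol × 100.1 g/mol = 13,070 g.
(b) Rise: 13,070 g / 469,000 L × 1000 = 27.88 mg/L.

(a) 25.9 kg; (b) 27.9 ppm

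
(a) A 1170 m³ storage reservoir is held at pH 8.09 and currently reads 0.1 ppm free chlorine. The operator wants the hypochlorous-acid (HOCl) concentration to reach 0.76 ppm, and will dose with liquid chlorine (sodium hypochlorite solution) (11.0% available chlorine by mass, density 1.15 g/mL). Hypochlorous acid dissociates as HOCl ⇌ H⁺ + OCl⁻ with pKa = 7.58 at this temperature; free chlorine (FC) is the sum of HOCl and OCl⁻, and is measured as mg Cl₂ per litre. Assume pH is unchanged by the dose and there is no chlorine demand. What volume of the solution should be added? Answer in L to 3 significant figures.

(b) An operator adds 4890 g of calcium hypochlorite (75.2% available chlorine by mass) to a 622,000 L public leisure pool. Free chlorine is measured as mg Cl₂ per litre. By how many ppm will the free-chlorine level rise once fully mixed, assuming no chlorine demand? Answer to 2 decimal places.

(a) 28.9 L; (b) 5.91 ppm

(a) Volume: 1170 m³ = 1,170,000 L.
(a) [OCl⁻]/[HOCl] = 10^(pH − pKa) = 10^(8.09 − 7.58) = 3.236; fraction as HOCl = 1/(1 + 3.236) = 0.2361.
(a) Free chlorine required for 0.76 ppm HOCl: 0.76 / 0.2361 = 3.219 ppm.
(a) FC to add: 3.219 − 0.1 = 3.119 mg/L as Cl₂.
(a) Cl₂ equivalent: 3.119 mg/L × 1,170,000 L = 3650 g.
(a) Product at 11.0% available Cl: 3650 / 0.11 = 33,180 g.
(a) Volume: 33,180 g ÷ 1.15 g/mL = 28,850 mL.

(b) Available chlorine delivered: 4890 g × 0.752 = 3677 g as Cl₂.
(b) Concentration rise: 3677 g / 622,000 L = 5.912 mg/L = 5.91 ppm.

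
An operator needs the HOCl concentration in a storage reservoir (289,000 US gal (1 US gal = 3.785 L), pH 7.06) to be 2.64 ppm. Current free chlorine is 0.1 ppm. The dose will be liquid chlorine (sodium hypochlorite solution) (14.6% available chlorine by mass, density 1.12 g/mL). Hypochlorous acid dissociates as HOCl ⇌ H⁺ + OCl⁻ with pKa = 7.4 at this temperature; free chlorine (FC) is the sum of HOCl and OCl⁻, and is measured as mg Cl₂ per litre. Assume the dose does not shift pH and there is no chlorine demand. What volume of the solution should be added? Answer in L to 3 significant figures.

Volume: 289,000 US gal × 3.785 L/gal = 1,093,865 L.
[OCl⁻]/[HOCl] = 10^(pH − pKa) = 10^(7.06 − 7.4) = 0.4571; fraction as HOCl = 1/(1 + 0.4571) = 0.6863.
Free chlorine required for 2.64 ppm HOCl: 2.64 / 0.6863 = 3.847 ppm.
FC to add: 3.847 − 0.1 = 3.747 mg/L as Cl₂.
Cl₂ equivalent: 3.747 mg/L × 1,093,865 L = 4098 g.
Product at 14.6% available Cl: 4098 / 0.146 = 28,070 g.
Volume: 28,070 g ÷ 1.12 g/mL = 25,060 mL.

25.1 L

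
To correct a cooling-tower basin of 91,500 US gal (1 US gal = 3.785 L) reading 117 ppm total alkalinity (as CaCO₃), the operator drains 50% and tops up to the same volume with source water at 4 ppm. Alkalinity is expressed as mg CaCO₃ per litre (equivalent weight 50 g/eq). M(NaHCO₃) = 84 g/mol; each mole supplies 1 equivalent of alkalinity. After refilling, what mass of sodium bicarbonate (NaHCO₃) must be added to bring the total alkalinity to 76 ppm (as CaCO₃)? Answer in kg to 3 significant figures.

Volume: 91,500 US gal × 3.785 L/gal = 346,328 L.
After draining 50% and refilling: 117 × 0.50 + 4 × 0.50 = 60.5 ppm.
Deficit to target: 76 − 60.5 = 15.5 mg/L.
As CaCO₃: 15.5 mg/L × 346,328 L = 5368 g; ÷ 50 g/eq ÷ 1 = 107.4 mol NaHCO₃.
Mass: 107.4 × 84 = 9018 g.

9.02 kg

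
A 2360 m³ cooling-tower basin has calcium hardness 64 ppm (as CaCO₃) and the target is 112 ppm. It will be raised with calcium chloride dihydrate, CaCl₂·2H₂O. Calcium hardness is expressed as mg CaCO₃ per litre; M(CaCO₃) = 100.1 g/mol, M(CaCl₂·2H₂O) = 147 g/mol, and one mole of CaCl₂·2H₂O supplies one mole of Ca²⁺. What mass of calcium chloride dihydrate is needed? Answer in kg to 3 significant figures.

Volume: 2360 m³ = 2,360,000 L.
Hardness to add: (112 − 64) = 48 mg/L as CaCO₃ × 2,360,000 L = 113,300 g as CaCO₃.
Moles of Ca²⁺ (1 mol Ca²⁺ ≡ 1 mol CaCO₃): 113,300 / 100.1 g/mol = 1132 mol.
Mass of CaCl₂·2H₂O: 1132 × 147 = 166,400 g.

166 kg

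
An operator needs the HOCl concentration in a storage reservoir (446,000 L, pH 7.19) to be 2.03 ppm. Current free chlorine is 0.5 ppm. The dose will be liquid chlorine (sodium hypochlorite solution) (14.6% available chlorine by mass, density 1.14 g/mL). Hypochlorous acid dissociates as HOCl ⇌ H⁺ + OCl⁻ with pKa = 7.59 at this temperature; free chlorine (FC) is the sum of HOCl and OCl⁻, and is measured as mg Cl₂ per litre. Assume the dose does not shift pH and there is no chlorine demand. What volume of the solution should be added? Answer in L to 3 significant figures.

[OCl⁻]/[HOCl] = 10^(pH − pKa) = 10^(7.19 − 7.59) = 0.3981; fraction as HOCl = 1/(1 + 0.3981) = 0.7153.
Free chlorine required for 2.03 ppm HOCl: 2.03 / 0.7153 = 2.838 ppm.
FC to add: 2.838 − 0.5 = 2.338 mg/L as Cl₂.
Cl₂ equivalent: 2.338 mg/L × 446,000 L = 1043 g.
Product at 14.6% available Cl: 1043 / 0.146 = 7143 g.
Volume: 7143 g ÷ 1.14 g/mL = 6265 mL.

6.27 L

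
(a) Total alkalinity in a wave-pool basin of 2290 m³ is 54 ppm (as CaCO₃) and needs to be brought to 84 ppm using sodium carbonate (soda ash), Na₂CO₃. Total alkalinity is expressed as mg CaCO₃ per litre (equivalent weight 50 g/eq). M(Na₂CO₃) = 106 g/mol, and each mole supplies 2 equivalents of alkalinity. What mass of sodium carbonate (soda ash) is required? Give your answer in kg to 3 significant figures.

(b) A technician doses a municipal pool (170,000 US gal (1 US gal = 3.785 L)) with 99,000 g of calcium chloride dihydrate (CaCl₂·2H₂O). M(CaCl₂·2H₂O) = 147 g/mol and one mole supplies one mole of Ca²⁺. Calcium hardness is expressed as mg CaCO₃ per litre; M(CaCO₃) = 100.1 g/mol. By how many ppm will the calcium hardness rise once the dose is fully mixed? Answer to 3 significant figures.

(a) Volume: 2290 m³ = 2,290,000 L.
(a) Alkalinity to add: (84 − 54) = 30 mg/L as CaCO₃ × 2,290,000 L = 68,700 g as CaCO₃.
(a) Equivalents: 68,700 g ÷ 50 g/eq = 1374 eq.
(a) Each mole of Na₂CO₃ supplies 2 eq, so 1374 / 2 = 687 mol.
(a) Mass: 687 mol × 106 g/mol = 72,820 g.

(b) Volume: 170,000 US gal × 3.785 L/gal = 643,450 L.
(b) Moles of Ca²⁺: 99,000 g ÷ 147 g/mol = 673.5 mol.
(b) As CaCO₃: 673.5 mol × 100.1 g/mol = 67,410 g.
(b) Rise: 67,410 g / 643,450 L × 1000 = 104.8 mg/L.

(a) 72.8 kg; (b) 105 ppm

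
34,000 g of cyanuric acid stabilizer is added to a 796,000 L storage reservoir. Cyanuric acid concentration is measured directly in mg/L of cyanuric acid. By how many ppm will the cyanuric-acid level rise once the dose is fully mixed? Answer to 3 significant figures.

42.7 ppm

Rise: 34,000 g / 796,000 L × 1000 = 42.71 mg/L.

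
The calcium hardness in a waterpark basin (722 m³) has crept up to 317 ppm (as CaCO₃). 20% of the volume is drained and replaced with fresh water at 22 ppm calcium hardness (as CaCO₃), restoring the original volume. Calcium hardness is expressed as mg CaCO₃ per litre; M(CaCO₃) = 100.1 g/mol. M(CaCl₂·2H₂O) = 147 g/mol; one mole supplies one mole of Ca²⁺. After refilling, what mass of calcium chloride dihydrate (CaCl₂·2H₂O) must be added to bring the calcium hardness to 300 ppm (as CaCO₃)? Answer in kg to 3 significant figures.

44.5 kg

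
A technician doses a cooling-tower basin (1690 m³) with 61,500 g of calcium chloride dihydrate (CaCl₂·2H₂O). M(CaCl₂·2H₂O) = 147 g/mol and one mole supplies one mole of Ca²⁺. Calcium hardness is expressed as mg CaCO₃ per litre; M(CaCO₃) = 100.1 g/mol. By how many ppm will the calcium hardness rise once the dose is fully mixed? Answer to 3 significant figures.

Volume: 1690 m³ = 1,690,000 L.
Moles of Ca²⁺: 61,500 g ÷ 147 g/mol = 418.4 mol.
As CaCO₃: 418.4 mol × 100.1 g/mol = 41,880 g.
Rise: 41,880 g / 1,690,000 L × 1000 = 24.78 mg/L.

24.8 ppm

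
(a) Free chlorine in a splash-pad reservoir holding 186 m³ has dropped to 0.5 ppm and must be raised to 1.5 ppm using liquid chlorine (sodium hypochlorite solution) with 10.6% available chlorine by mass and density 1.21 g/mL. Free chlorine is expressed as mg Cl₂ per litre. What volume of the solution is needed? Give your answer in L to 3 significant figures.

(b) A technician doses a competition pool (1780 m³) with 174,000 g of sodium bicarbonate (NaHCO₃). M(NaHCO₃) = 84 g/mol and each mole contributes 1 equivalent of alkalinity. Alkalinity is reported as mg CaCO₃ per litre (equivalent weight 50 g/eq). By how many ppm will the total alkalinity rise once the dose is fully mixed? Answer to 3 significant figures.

(a) 1.45 L; (b) 58.2 ppm

(a) Volume: 186 m³ = 186,000 L.
(a) Chlorine deficit: 1.5 − 0.5 = 1 ppm = 1 mg/L as Cl₂.
(a) Cl₂ equivalent needed: 1 mg/L × 186,000 L = 186,000 mg = 186 g.
(a) Product at 10.6% available chlorine: 186 / 0.106 = 1755 g.
(a) Volume at density 1.21 g/mL: 1755 g ÷ 1.21 g/mL = 1450 mL.

(b) Volume: 1780 m³ = 1,780,000 L.
(b) Moles of NaHCO₃: 174,000 g ÷ 84 g/mol = 2071 mol → 2071 eq of alkalinity.
(b) As CaCO₃: 2071 eq × 50 g/eq = 103,600 g.
(b) Rise: 103,600 g / 1,780,000 L × 1000 = 58.19 mg/L.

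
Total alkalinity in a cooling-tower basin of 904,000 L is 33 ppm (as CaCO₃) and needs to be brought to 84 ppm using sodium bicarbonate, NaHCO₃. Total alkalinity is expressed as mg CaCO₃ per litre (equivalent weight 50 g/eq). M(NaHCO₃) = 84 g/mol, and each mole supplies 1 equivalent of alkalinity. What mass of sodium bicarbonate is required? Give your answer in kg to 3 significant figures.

Alkalinity to add: (84 − 33) = 51 mg/L as CaCO₃ × 904,000 L = 46,100 g as CaCO₃.
Equivalents: 46,100 g ÷ 50 g/eq = 922.1 eq.
NaHCO₃ supplies 1 eq per mole → 922.1 mol.
Mass: 922.1 mol × 84 g/mol = 77,450 g.

77.5 kg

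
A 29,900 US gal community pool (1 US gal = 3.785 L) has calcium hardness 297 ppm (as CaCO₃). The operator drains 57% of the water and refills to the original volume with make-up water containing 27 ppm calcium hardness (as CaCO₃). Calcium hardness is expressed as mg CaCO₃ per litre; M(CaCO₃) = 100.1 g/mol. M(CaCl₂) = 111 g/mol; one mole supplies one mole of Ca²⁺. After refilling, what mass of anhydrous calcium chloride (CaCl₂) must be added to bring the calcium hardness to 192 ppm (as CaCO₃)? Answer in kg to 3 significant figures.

6.14 kg

Volume: 29,900 US gal × 3.785 L/gal = 113,172 L.
After draining 57% and refilling: 297 × 0.43 + 27 × 0.57 = 143.1 ppm.
Deficit to target: 192 − 143.1 = 48.9 mg/L.
As CaCO₃: 48.9 mg/L × 113,172 L = 5534 g; ÷ 100.1 = 55.29 mol Ca²⁺.
Mass: 55.29 × 111 = 6137 g.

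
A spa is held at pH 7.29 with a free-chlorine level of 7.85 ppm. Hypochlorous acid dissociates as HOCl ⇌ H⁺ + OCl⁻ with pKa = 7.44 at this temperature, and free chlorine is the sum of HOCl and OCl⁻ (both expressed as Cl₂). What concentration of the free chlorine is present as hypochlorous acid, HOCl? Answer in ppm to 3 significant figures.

4.60 ppm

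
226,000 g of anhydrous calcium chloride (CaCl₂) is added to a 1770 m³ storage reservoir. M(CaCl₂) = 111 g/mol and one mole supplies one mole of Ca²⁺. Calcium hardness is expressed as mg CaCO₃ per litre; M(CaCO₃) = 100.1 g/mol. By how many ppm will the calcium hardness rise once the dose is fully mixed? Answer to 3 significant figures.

Volume: 1770 m³ = 1,770,000 L.
Moles of Ca²⁺: 226,000 g ÷ 111 g/mol = 2036 mol.
As CaCO₃: 2036 mol × 100.1 g/mol = 203,800 g.
Rise: 203,800 g / 1,770,000 L × 1000 = 115.1 mg/L.

115 ppm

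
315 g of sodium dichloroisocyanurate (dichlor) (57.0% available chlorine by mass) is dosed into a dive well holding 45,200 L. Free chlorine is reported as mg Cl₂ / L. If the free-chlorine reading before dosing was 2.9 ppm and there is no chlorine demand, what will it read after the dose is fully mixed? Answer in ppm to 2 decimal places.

6.87 ppm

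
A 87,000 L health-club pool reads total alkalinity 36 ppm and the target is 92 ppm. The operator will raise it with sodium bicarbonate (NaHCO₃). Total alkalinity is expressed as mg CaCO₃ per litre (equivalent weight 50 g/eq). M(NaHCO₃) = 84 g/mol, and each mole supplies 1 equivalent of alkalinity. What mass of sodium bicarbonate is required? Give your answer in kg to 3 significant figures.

8.18 kg

Alkalinity to add: (92 − 36) = 56 mg/L as CaCO₃ × 87,000 L = 4872 g as CaCO₃.
Equivalents: 4872 g ÷ 50 g/eq = 97.44 eq.
NaHCO₃ supplies 1 eq per mole → 97.44 mol.
Mass: 97.44 mol × 84 g/mol = 8185 g.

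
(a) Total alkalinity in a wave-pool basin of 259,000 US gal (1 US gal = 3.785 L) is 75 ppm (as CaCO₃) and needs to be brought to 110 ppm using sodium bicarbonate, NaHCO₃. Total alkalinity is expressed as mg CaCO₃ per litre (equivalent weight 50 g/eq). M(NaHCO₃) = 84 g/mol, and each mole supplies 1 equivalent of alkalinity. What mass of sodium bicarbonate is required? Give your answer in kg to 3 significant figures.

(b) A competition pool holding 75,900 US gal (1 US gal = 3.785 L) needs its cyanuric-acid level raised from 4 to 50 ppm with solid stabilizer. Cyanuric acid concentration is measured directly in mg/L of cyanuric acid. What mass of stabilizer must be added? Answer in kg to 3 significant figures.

(a) 57.6 kg; (b) 13.2 kg

(a) Volume: 259,000 US gal × 3.785 L/gal = 980,315 L.
(a) Alkalinity to add: (110 − 75) = 35 mg/L as CaCO₃ × 980,315 L = 34,310 g as CaCO₃.
(a) Equivalents: 34,310 g ÷ 50 g/eq = 686.2 eq.
(a) NaHCO₃ supplies 1 eq per mole → 686.2 mol.
(a) Mass: 686.2 mol × 84 g/mol = 57,640 g.

(b) Volume: 75,900 US gal × 3.785 L/gal = 287,282 L.
(b) CYA to add: (50 − 4) = 46 mg/L × 287,282 L = 13,210 g cyanuric acid.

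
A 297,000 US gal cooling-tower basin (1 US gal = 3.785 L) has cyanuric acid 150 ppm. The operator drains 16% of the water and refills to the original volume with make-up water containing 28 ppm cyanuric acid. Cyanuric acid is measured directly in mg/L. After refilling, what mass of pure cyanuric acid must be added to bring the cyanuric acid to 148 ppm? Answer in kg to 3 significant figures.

19.7 kg

Volume: 297,000 US gal × 3.785 L/gal = 1,124,145 L.
After draining 16% and refilling: 150 × 0.84 + 28 × 0.16 = 130.48 ppm.
Deficit to target: 148 − 130.48 = 17.52 mg/L.
Mass: 17.52 mg/L × 1,124,145 L = 19,700 g cyanuric acid.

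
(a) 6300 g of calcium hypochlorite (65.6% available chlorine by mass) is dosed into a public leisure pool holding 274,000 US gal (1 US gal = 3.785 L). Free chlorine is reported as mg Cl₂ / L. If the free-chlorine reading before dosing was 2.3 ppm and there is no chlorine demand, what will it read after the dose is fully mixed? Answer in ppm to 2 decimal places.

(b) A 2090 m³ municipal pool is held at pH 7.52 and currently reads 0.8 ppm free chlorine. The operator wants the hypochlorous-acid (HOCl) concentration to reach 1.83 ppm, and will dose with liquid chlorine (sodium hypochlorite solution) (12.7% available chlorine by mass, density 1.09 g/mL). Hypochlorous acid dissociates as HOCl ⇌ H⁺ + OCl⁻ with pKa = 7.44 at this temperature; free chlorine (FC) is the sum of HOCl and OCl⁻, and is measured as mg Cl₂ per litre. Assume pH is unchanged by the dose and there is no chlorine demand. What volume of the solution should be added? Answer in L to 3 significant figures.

(a) Volume: 274,000 US gal × 3.785 L/gal = 1,037,090 L.
(a) Available chlorine delivered: 6300 g × 0.656 = 4133 g as Cl₂.
(a) Concentration rise: 4133 g / 1,037,090 L = 3.985 mg/L = 3.98 ppm.
(a) Final FC: 2.3 + 3.98 = 6.28 ppm.

(b) Volume: 2090 m³ = 2,090,000 L.
(b) [OCl⁻]/[HOCl] = 10^(pH − pKa) = 10^(7.52 − 7.44) = 1.202; fraction as HOCl = 1/(1 + 1.202) = 0.4541.
(b) Free chlorine required for 1.83 ppm HOCl: 1.83 / 0.4541 = 4.03 ppm.
(b) FC to add: 4.03 − 0.8 = 3.23 mg/L as Cl₂.
(b) Cl₂ equivalent: 3.23 mg/L × 2,090,000 L = 6751 g.
(b) Product at 12.7% available Cl: 6751 / 0.127 = 53,160 g.
(b) Volume: 53,160 g ÷ 1.09 g/mL = 48,770 mL.

(a) 6.28 ppm; (b) 48.8 L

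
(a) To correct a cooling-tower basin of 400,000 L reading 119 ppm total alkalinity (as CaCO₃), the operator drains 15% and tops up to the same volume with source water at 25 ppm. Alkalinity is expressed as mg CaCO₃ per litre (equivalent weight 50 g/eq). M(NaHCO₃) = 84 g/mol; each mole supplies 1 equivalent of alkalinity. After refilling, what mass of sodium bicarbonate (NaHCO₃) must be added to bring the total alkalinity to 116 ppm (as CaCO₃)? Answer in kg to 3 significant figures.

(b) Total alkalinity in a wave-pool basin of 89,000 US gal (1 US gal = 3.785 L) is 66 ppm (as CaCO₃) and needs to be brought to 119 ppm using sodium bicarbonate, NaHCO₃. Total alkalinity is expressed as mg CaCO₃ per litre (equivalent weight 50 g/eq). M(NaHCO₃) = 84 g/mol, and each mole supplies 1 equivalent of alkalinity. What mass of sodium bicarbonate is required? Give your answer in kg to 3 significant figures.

(a) 7.46 kg; (b) 30.0 kg

(a) After draining 15% and refilling: 119 × 0.85 + 25 × 0.15 = 104.9 ppm.
(a) Deficit to target: 116 − 104.9 = 11.1 mg/L.
(a) As CaCO₃: 11.1 mg/L × 400,000 L = 4440 g; ÷ 50 g/eq ÷ 1 = 88.8 mol NaHCO₃.
(a) Mass: 88.8 × 84 = 7459 g.

(b) Volume: 89,000 US gal × 3.785 L/gal = 336,865 L.
(b) Alkalinity to add: (119 − 66) = 53 mg/L as CaCO₃ × 336,865 L = 17,850 g as CaCO₃.
(b) Equivalents: 17,850 g ÷ 50 g/eq = 357.1 eq.
(b) NaHCO₃ supplies 1 eq per mole → 357.1 mol.
(b) Mass: 357.1 mol × 84 g/mol = 29,990 g.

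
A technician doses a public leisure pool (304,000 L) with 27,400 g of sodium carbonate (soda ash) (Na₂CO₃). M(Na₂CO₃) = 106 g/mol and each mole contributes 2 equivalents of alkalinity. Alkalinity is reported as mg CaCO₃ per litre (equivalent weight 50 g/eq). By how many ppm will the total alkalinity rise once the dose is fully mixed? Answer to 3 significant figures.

Moles of Na₂CO₃: 27,400 g ÷ 106 g/mol = 258.5 mol → 517 eq of alkalinity.
As CaCO₃: 517 eq × 50 g/eq = 25,850 g.
Rise: 25,850 g / 304,000 L × 1000 = 85.03 mg/L.

85.0 ppm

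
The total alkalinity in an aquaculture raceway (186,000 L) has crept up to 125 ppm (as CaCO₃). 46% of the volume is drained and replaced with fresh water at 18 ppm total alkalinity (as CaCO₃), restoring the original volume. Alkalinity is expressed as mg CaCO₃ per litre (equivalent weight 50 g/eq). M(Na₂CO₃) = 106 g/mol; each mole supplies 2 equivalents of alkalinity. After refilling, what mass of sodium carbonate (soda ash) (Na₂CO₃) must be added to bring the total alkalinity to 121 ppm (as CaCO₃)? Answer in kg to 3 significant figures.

After draining 46% and refilling: 125 × 0.54 + 18 × 0.46 = 75.78 ppm.
Deficit to target: 121 − 75.78 = 45.22 mg/L.
As CaCO₃: 45.22 mg/L × 186,000 L = 8411 g; ÷ 50 g/eq ÷ 2 = 84.11 mol Na₂CO₃.
Mass: 84.11 × 106 = 8916 g.

8.92 kg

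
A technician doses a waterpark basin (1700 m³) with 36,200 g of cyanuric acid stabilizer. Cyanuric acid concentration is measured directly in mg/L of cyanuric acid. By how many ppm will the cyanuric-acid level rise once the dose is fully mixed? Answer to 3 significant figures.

Volume: 1700 m³ = 1,700,000 L.
Rise: 36,200 g / 1,700,000 L × 1000 = 21.29 mg/L.

21.3 ppm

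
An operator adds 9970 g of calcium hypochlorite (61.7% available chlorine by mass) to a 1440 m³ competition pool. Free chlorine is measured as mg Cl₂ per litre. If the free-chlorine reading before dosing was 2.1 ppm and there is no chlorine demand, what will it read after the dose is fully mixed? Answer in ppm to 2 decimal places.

6.37 ppm

Volume: 1440 m³ = 1,440,000 L.
Available chlorine delivered: 9970 g × 0.617 = 6151 g as Cl₂.
Concentration rise: 6151 g / 1,440,000 L = 4.272 mg/L = 4.27 ppm.
Final FC: 2.1 + 4.27 = 6.37 ppm.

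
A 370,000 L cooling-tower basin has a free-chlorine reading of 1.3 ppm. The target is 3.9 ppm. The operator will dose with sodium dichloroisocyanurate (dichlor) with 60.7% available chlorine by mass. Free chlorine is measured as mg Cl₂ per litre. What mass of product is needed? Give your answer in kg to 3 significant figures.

Chlorine deficit: 3.9 − 1.3 = 2.6 ppm = 2.6 mg/L as Cl₂.
Cl₂ equivalent needed: 2.6 mg/L × 370,000 L = 962,000 mg = 962 g.
Product at 60.7% available chlorine: 962 / 0.607 = 1585 g.

1.58 kg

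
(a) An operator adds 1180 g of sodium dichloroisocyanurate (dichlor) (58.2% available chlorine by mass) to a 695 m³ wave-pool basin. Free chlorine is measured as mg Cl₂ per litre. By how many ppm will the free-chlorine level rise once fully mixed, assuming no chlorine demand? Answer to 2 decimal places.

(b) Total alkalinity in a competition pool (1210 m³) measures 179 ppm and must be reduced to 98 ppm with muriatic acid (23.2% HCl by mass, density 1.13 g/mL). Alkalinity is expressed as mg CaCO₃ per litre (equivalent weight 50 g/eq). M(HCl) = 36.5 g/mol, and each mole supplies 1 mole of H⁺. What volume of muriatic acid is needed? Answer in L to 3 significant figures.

(a) Volume: 695 m³ = 695,000 L.
(a) Available chlorine delivered: 1180 g × 0.582 = 686.8 g as Cl₂.
(a) Concentration rise: 686.8 g / 695,000 L = 0.9881 mg/L = 0.99 ppm.

(b) Volume: 1210 m³ = 1,210,000 L.
(b) Alkalinity to neutralize: (179 − 98) = 81 mg/L as CaCO₃ × 1,210,000 L = 98,010 g as CaCO₃.
(b) Equivalents of H⁺ required: 98,010 ÷ 50 g/eq = 1960 eq = 1960 mol HCl.
(b) Mass of HCl: 1960 × 36.5 = 71,550 g.
(b) Mass of 23.2% solution: 71,550 / 0.232 = 308,400 g.
(b) Volume: 308,400 g ÷ 1.13 g/mL = 272,900 mL.

(a) 0.99 ppm; (b) 273 L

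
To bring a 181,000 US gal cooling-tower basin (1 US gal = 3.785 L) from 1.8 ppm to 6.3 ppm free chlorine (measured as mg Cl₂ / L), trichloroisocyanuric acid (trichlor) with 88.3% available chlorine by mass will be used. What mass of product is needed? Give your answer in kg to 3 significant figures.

3.49 kg

Volume: 181,000 US gal × 3.785 L/gal = 685,085 L.
Chlorine deficit: 6.3 − 1.8 = 4.5 ppm = 4.5 mg/L as Cl₂.
Cl₂ equivalent needed: 4.5 mg/L × 685,085 L = 3,083,000 mg = 3083 g.
Product at 88.3% available chlorine: 3083 / 0.883 = 3491 g.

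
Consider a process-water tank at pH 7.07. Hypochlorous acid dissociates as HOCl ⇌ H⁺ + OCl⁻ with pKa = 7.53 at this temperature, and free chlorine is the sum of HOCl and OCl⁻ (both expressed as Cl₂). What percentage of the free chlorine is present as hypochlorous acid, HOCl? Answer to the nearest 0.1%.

74.3%

[OCl⁻]/[HOCl] = 10^(pH − pKa) = 10^(7.07 − 7.53) = 10^-0.46 = 0.3467.
Fraction as HOCl = 1 / (1 + 0.3467) = 0.7425.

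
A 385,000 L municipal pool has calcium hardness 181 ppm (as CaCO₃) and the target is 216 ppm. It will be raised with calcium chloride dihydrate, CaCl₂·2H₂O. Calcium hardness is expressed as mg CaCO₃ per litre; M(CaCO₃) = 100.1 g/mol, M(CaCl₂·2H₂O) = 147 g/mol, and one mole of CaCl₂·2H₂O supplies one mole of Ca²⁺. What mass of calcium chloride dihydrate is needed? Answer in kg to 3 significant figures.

19.8 kg

Hardness to add: (216 − 181) = 35 mg/L as CaCO₃ × 385,000 L = 13,480 g as CaCO₃.
Moles of Ca²⁺ (1 mol Ca²⁺ ≡ 1 mol CaCO₃): 13,480 / 100.1 g/mol = 134.6 mol.
Mass of CaCl₂·2H₂O: 134.6 × 147 = 19,790 g.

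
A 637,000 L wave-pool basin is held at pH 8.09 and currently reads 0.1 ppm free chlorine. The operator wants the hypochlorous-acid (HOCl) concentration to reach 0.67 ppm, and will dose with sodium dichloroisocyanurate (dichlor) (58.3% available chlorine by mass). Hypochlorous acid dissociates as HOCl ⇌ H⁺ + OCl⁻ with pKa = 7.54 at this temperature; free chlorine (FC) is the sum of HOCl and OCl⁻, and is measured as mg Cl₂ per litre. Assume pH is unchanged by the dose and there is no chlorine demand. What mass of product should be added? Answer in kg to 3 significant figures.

3.22 kg

[OCl⁻]/[HOCl] = 10^(pH − pKa) = 10^(8.09 − 7.54) = 3.548; fraction as HOCl = 1/(1 + 3.548) = 0.2199.
Free chlorine required for 0.67 ppm HOCl: 0.67 / 0.2199 = 3.047 ppm.
FC to add: 3.047 − 0.1 = 2.947 mg/L as Cl₂.
Cl₂ equivalent: 2.947 mg/L × 637,000 L = 1877 g.
Product at 58.3% available Cl: 1877 / 0.583 = 3220 g.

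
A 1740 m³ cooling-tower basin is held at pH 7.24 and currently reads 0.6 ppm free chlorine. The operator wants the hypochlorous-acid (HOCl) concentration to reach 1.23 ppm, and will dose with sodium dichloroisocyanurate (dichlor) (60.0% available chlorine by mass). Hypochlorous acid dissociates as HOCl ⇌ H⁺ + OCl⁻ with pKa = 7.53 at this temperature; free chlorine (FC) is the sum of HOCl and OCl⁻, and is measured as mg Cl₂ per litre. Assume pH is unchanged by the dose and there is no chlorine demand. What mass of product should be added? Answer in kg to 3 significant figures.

3.66 kg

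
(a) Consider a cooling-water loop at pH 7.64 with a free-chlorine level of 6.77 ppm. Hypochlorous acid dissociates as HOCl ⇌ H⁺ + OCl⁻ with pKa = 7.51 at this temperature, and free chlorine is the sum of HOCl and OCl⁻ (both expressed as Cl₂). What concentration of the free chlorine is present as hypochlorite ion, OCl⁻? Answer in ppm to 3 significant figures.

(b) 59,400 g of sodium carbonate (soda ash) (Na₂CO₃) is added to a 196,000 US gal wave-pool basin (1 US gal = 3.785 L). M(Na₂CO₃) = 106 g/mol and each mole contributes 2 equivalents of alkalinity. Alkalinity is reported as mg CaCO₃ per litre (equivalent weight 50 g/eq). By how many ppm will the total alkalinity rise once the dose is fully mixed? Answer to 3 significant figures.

(a) [OCl⁻]/[HOCl] = 10^(pH − pKa) = 10^(7.64 − 7.51) = 10^0.13 = 1.349.
(a) Fraction as HOCl = 1 / (1 + 1.349) = 0.4257.
(a) OCl⁻ = (1 − 0.4257) × 6.77 ppm = 3.888 ppm.

(b) Volume: 196,000 US gal × 3.785 L/gal = 741,860 L.
(b) Moles of Na₂CO₃: 59,400 g ÷ 106 g/mol = 560.4 mol → 1121 eq of alkalinity.
(b) As CaCO₃: 1121 eq × 50 g/eq = 56,040 g.
(b) Rise: 56,040 g / 741,860 L × 1000 = 75.54 mg/L.

(a) 3.89 ppm; (b) 75.5 ppm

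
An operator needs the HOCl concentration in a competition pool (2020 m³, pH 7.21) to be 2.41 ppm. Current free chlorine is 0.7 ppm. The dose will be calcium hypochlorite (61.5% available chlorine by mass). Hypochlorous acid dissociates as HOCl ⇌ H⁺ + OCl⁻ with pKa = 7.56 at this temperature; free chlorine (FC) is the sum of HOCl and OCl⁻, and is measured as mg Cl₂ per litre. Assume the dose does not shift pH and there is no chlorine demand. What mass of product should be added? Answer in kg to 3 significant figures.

Volume: 2020 m³ = 2,020,000 L.
[OCl⁻]/[HOCl] = 10^(pH − pKa) = 10^(7.21 − 7.56) = 0.4467; fraction as HOCl = 1/(1 + 0.4467) = 0.6912.
Free chlorine required for 2.41 ppm HOCl: 2.41 / 0.6912 = 3.487 ppm.
FC to add: 3.487 − 0.7 = 2.787 mg/L as Cl₂.
Cl₂ equivalent: 2.787 mg/L × 2,020,000 L = 5629 g.
Product at 61.5% available Cl: 5629 / 0.615 = 9152 g.

9.15 kg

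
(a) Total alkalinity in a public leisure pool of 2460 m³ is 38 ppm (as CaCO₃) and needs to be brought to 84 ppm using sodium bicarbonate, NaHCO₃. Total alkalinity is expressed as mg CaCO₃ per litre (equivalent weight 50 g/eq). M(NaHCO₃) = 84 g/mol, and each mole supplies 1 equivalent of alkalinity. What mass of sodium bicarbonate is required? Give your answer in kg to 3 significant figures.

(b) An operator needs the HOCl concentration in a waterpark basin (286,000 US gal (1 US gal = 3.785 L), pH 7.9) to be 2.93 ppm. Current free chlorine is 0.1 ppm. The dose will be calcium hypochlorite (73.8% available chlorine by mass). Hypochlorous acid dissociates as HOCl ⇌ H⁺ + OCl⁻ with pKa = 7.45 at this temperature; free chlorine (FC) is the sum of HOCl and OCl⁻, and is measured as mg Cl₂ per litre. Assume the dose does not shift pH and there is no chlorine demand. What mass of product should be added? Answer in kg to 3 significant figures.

(a) 190 kg; (b) 16.3 kg

(a) Volume: 2460 m³ = 2,460,000 L.
(a) Alkalinity to add: (84 − 38) = 46 mg/L as CaCO₃ × 2,460,000 L = 113,200 g as CaCO₃.
(a) Equivalents: 113,200 g ÷ 50 g/eq = 2263 eq.
(a) NaHCO₃ supplies 1 eq per mole → 2263 mol.
(a) Mass: 2263 mol × 84 g/mol = 190,100 g.

(b) Volume: 286,000 US gal × 3.785 L/gal = 1,082,510 L.
(b) [OCl⁻]/[HOCl] = 10^(pH − pKa) = 10^(7.9 − 7.45) = 2.818; fraction as HOCl = 1/(1 + 2.818) = 0.2619.
(b) Free chlorine required for 2.93 ppm HOCl: 2.93 / 0.2619 = 11.19 ppm.
(b) FC to add: 11.19 − 0.1 = 11.09 mg/L as Cl₂.
(b) Cl₂ equivalent: 11.09 mg/L × 1,082,510 L = 12,000 g.
(b) Product at 73.8% available Cl: 12,000 / 0.738 = 16,260 g.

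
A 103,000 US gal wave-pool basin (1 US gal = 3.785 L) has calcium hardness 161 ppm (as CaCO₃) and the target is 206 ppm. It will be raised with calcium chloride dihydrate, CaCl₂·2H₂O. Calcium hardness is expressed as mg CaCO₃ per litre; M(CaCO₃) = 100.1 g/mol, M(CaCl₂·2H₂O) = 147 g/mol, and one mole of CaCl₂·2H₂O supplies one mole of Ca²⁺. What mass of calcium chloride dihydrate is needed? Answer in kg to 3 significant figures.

Volume: 103,000 US gal × 3.785 L/gal = 389,855 L.
Hardness to add: (206 − 161) = 45 mg/L as CaCO₃ × 389,855 L = 17,540 g as CaCO₃.
Moles of Ca²⁺ (1 mol Ca²⁺ ≡ 1 mol CaCO₃): 17,540 / 100.1 g/mol = 175.3 mol.
Mass of CaCl₂·2H₂O: 175.3 × 147 = 25,760 g.

25.8 kg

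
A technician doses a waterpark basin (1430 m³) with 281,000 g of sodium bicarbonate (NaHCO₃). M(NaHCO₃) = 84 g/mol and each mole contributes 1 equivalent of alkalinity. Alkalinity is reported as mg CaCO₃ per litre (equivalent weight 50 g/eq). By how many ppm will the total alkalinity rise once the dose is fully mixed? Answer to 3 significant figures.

117 ppm

Volume: 1430 m³ = 1,430,000 L.
Moles of NaHCO₃: 281,000 g ÷ 84 g/mol = 3345 mol → 3345 eq of alkalinity.
As CaCO₃: 3345 eq × 50 g/eq = 167,300 g.
Rise: 167,300 g / 1,430,000 L × 1000 = 117 mg/L.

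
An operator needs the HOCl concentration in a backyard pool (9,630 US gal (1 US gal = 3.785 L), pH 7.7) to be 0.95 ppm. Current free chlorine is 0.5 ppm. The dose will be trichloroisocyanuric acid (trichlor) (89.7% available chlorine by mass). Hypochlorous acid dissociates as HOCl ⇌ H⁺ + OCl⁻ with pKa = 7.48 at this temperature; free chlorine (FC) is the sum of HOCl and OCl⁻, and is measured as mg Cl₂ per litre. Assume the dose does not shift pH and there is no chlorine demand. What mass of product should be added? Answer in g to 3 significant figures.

Volume: 9,630 US gal × 3.785 L/gal = 36,450 L.
[OCl⁻]/[HOCl] = 10^(pH − pKa) = 10^(7.7 − 7.48) = 1.66; fraction as HOCl = 1/(1 + 1.66) = 0.376.
Free chlorine required for 0.95 ppm HOCl: 0.95 / 0.376 = 2.527 ppm.
FC to add: 2.527 − 0.5 = 2.027 mg/L as Cl₂.
Cl₂ equivalent: 2.027 mg/L × 36,450 L = 73.87 g.
Product at 89.7% available Cl: 73.87 / 0.897 = 82.35 g.

82.4 g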